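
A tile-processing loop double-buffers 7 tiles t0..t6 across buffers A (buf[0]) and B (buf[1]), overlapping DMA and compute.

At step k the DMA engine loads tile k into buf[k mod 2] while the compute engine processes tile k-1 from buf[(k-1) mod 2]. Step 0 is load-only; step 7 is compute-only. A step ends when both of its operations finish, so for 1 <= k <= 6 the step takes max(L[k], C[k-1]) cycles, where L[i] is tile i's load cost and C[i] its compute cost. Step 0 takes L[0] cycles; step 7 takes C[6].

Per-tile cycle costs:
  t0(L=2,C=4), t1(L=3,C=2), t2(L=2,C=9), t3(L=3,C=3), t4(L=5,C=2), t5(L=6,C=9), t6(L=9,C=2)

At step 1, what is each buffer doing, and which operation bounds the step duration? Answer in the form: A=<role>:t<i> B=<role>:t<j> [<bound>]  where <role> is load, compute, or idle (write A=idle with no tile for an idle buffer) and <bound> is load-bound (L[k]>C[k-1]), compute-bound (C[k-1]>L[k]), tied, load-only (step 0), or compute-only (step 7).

k=0 load=t0/2c comp=- wait=2 total=2
k=1 load=t1/3c comp=t0/4c wait=4 total=6
k=2 load=t2/2c comp=t1/2c wait=2 total=8
k=3 load=t3/3c comp=t2/9c wait=9 total=17
k=4 load=t4/5c comp=t3/3c wait=5 total=22
k=5 load=t5/6c comp=t4/2c wait=6 total=28
k=6 load=t6/9c comp=t5/9c wait=9 total=37
k=7 load=- comp=t6/2c wait=2 total=39

step 1: A=compute:t0 B=load:t1 [compute-bound]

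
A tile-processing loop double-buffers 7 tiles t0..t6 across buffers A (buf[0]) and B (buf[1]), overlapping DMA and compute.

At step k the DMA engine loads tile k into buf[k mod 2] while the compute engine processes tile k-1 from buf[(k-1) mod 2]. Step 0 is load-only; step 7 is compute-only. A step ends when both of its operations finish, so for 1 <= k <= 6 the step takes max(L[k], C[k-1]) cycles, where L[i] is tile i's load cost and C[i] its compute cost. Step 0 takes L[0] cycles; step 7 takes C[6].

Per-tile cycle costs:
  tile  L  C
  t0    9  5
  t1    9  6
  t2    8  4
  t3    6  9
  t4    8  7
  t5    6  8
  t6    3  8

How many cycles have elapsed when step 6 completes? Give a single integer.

end_cycle[6] = 56

  0. 9=9c; end=9; A:t0 B:-
  1. max(9,5)=9c; end=18; A:t0 B:t1
  2. max(8,6)=8c; end=26; A:t2 B:t1
  3. max(6,4)=6c; end=32; A:t2 B:t3
  4. max(8,9)=9c; end=41; A:t4 B:t3
  5. max(6,7)=7c; end=48; A:t4 B:t5
  6. max(3,8)=8c; end=56; A:t6 B:t5
  7. 8=8c; end=64; A:t6 B:t5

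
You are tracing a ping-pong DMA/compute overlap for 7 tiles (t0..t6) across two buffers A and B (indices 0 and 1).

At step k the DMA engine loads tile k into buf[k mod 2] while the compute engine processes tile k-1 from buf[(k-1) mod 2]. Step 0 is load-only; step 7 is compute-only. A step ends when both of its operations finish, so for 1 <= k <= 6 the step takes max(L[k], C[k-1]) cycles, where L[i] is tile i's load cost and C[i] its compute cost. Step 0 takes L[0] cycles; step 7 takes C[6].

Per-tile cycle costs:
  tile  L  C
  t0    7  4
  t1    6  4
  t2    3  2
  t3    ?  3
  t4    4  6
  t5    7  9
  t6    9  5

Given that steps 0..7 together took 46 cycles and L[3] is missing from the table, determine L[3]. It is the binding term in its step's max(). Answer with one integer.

L[3] = 4

step 0 | dur = L[0]=7 = 7
step 1 | dur = max(L[1]=6, C[0]=4) = 6
step 2 | dur = max(L[2]=3, C[1]=4) = 4
step 3 | dur = max(L[3]=?, C[2]=2) = L[3]  (unknown; binding)
step 4 | dur = max(L[4]=4, C[3]=3) = 4
step 5 | dur = max(L[5]=7, C[4]=6) = 7
step 6 | dur = max(L[6]=9, C[5]=9) = 9
step 7 | dur = C[6]=5 = 5
sum of known step durations = 42
dur[3] = total - known = 46 - 42 = 4
L[3] is the binding max in step 3, so L[3] = dur[3] = 4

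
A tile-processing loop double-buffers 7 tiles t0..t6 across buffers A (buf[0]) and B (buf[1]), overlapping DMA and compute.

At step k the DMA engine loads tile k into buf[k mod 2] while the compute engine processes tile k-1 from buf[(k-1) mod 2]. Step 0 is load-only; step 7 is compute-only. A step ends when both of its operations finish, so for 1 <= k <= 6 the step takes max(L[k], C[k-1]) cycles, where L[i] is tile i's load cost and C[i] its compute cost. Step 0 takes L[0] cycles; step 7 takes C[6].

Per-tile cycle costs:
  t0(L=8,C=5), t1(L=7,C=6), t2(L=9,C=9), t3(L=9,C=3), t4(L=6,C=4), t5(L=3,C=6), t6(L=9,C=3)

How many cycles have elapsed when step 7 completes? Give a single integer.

step 0: L[0]=8 → dur=8, Σ=8 | A=load:t0 B=idle [load-only]
step 1: L[1]=7 C[0]=5 → dur=7, Σ=15 | A=compute:t0 B=load:t1 [load-bound]
step 2: L[2]=9 C[1]=6 → dur=9, Σ=24 | A=load:t2 B=compute:t1 [load-bound]
step 3: L[3]=9 C[2]=9 → dur=9, Σ=33 | A=compute:t2 B=load:t3 [tied]
step 4: L[4]=6 C[3]=3 → dur=6, Σ=39 | A=load:t4 B=compute:t3 [load-bound]
step 5: L[5]=3 C[4]=4 → dur=4, Σ=43 | A=compute:t4 B=load:t5 [compute-bound]
step 6: L[6]=9 C[5]=6 → dur=9, Σ=52 | A=load:t6 B=compute:t5 [load-bound]
step 7: C[6]=3 → dur=3, Σ=55 | A=compute:t6 B=idle [compute-only]

end_cycle[7] = 55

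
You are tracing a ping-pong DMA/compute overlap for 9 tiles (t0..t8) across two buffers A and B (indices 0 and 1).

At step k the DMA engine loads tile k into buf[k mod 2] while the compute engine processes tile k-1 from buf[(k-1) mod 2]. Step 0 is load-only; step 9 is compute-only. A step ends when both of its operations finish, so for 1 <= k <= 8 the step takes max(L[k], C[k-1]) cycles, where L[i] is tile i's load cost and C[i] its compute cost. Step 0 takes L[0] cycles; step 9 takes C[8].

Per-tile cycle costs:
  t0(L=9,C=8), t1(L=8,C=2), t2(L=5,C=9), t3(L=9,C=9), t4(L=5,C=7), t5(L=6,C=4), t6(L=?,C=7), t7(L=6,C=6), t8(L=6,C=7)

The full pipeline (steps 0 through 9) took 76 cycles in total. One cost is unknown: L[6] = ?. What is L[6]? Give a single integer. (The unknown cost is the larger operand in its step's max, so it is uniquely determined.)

L[6] = 9

step 0 → dur = L[0]=9 = 9
step 1 → dur = max(L[1]=8, C[0]=8) = 8
step 2 → dur = max(L[2]=5, C[1]=2) = 5
step 3 → dur = max(L[3]=9, C[2]=9) = 9
step 4 → dur = max(L[4]=5, C[3]=9) = 9
step 5 → dur = max(L[5]=6, C[4]=7) = 7
step 6 → dur = max(L[6]=?, C[5]=4) = L[6]  (unknown; binding)
step 7 → dur = max(L[7]=6, C[6]=7) = 7
step 8 → dur = max(L[8]=6, C[7]=6) = 6
step 9 → dur = C[8]=7 = 7
sum of known step durations = 67
dur[6] = total - known = 76 - 67 = 9
L[6] is the binding max in step 6, so L[6] = dur[6] = 9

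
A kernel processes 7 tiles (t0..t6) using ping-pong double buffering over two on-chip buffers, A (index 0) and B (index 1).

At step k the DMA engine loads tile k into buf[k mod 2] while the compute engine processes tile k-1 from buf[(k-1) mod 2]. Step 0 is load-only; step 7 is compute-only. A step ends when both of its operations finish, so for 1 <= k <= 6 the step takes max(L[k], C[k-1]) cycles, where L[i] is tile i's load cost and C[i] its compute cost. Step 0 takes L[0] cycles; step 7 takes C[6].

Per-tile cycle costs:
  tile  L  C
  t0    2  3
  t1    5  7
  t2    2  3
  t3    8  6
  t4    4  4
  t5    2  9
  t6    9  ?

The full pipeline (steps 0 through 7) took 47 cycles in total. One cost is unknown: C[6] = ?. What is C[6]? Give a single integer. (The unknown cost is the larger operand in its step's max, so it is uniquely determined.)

step 0: dur = L[0]=2 = 2
step 1: dur = max(L[1]=5, C[0]=3) = 5
step 2: dur = max(L[2]=2, C[1]=7) = 7
step 3: dur = max(L[3]=8, C[2]=3) = 8
step 4: dur = max(L[4]=4, C[3]=6) = 6
step 5: dur = max(L[5]=2, C[4]=4) = 4
step 6: dur = max(L[6]=9, C[5]=9) = 9
step 7: dur = C[6]=? = C[6]  (unknown; binding)
sum of known step durations = 41
dur[7] = total - known = 47 - 41 = 6
C[6] is the binding max in step 7, so C[6] = dur[7] = 6

C[6] = 6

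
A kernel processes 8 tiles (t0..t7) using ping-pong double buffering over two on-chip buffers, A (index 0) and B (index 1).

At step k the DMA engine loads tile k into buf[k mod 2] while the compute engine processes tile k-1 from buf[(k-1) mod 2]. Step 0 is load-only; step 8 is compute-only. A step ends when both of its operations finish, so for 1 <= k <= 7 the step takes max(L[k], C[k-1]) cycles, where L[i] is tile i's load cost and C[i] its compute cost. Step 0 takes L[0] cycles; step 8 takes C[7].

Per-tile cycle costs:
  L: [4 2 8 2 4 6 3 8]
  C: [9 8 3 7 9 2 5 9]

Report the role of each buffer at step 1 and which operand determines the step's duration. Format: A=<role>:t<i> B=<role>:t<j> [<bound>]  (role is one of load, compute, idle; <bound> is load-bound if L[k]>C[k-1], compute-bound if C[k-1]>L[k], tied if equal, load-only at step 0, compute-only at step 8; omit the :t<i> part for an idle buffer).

k=0 load=t0/4c comp=- wait=4 total=4
k=1 load=t1/2c comp=t0/9c wait=9 total=13
k=2 load=t2/8c comp=t1/8c wait=8 total=21
k=3 load=t3/2c comp=t2/3c wait=3 total=24
k=4 load=t4/4c comp=t3/7c wait=7 total=31
k=5 load=t5/6c comp=t4/9c wait=9 total=40
k=6 load=t6/3c comp=t5/2c wait=3 total=43
k=7 load=t7/8c comp=t6/5c wait=8 total=51
k=8 load=- comp=t7/9c wait=9 total=60

step 1: A=compute:t0 B=load:t1 [compute-bound]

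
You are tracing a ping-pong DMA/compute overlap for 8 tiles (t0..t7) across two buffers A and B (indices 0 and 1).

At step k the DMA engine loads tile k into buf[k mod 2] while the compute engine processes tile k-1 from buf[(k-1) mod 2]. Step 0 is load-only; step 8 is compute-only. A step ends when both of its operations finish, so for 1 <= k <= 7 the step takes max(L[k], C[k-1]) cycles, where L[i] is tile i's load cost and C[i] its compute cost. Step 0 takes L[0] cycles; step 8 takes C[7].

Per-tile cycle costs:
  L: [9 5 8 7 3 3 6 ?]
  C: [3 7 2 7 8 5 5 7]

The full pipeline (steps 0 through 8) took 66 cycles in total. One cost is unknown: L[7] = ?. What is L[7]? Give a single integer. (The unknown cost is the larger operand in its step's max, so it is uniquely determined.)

L[7] = 9

step 0: dur = L[0]=9 = 9
step 1: dur = max(L[1]=5, C[0]=3) = 5
step 2: dur = max(L[2]=8, C[1]=7) = 8
step 3: dur = max(L[3]=7, C[2]=2) = 7
step 4: dur = max(L[4]=3, C[3]=7) = 7
step 5: dur = max(L[5]=3, C[4]=8) = 8
step 6: dur = max(L[6]=6, C[5]=5) = 6
step 7: dur = max(L[7]=?, C[6]=5) = L[7]  (unknown; binding)
step 8: dur = C[7]=7 = 7
sum of known step durations = 57
dur[7] = total - known = 66 - 57 = 9
L[7] is the binding max in step 7, so L[7] = dur[7] = 9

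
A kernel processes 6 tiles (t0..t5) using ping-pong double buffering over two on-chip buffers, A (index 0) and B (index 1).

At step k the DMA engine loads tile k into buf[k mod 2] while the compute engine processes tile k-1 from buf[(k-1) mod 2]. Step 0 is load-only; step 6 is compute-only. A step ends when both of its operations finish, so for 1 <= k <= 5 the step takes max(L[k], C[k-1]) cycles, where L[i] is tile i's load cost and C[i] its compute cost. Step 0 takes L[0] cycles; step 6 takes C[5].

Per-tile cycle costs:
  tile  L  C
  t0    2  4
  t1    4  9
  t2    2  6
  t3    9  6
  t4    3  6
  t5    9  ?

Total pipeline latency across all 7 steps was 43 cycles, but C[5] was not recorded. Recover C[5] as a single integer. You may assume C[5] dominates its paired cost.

C[5] = 4

step 0 | dur = L[0]=2 = 2
step 1 | dur = max(L[1]=4, C[0]=4) = 4
step 2 | dur = max(L[2]=2, C[1]=9) = 9
step 3 | dur = max(L[3]=9, C[2]=6) = 9
step 4 | dur = max(L[4]=3, C[3]=6) = 6
step 5 | dur = max(L[5]=9, C[4]=6) = 9
step 6 | dur = C[5]=? = C[5]  (unknown; binding)
sum of known step durations = 39
dur[6] = total - known = 43 - 39 = 4
C[5] is the binding max in step 6, so C[5] = dur[6] = 4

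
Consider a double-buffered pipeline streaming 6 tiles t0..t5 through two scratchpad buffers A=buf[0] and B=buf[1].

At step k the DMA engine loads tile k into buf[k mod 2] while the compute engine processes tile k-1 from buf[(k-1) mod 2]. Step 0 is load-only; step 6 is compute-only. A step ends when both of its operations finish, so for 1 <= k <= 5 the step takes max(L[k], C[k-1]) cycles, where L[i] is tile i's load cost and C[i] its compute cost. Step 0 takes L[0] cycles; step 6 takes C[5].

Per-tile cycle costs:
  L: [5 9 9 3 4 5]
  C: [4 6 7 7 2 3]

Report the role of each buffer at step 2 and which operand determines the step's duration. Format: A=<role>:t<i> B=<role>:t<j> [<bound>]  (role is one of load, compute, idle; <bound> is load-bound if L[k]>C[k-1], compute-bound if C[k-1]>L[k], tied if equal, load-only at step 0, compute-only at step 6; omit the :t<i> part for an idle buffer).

step 2: A=load:t2 B=compute:t1 [load-bound]

[0] DMA t0→A (5c) ∥ CU idle ⇒ 5c, clock 5
[1] DMA t1→B (9c) ∥ CU A:t0 (4c) ⇒ 9c, clock 14
[2] DMA t2→A (9c) ∥ CU B:t1 (6c) ⇒ 9c, clock 23
[3] DMA t3→B (3c) ∥ CU A:t2 (7c) ⇒ 7c, clock 30
[4] DMA t4→A (4c) ∥ CU B:t3 (7c) ⇒ 7c, clock 37
[5] DMA t5→B (5c) ∥ CU A:t4 (2c) ⇒ 5c, clock 42
[6] DMA idle ∥ CU B:t5 (3c) ⇒ 3c, clock 45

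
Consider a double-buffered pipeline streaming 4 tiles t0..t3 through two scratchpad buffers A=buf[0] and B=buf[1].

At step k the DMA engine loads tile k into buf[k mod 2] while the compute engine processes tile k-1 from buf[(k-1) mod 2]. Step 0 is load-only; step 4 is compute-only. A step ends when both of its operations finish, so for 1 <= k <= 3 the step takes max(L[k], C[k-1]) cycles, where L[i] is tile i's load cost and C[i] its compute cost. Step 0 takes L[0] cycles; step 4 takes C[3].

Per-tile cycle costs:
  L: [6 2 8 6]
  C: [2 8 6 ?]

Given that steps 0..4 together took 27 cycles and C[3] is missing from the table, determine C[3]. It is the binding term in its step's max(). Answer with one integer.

C[3] = 5

step 0 = dur = L[0]=6 = 6
step 1 = dur = max(L[1]=2, C[0]=2) = 2
step 2 = dur = max(L[2]=8, C[1]=8) = 8
step 3 = dur = max(L[3]=6, C[2]=6) = 6
step 4 = dur = C[3]=? = C[3]  (unknown; binding)
sum of known step durations = 22
dur[4] = total - known = 27 - 22 = 5
C[3] is the binding max in step 4, so C[3] = dur[4] = 5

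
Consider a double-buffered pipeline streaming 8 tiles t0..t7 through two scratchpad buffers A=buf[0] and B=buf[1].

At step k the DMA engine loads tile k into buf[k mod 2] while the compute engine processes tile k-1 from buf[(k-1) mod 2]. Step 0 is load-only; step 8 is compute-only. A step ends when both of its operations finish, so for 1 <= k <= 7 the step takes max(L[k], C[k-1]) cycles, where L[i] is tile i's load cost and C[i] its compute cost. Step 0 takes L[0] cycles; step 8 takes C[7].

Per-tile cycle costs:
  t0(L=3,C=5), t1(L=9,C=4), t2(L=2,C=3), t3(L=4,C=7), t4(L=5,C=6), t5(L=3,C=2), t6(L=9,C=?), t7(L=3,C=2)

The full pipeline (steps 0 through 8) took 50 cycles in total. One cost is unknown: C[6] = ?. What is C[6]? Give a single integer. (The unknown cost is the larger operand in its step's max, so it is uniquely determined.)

C[6] = 6

step 0 = dur = L[0]=3 = 3
step 1 = dur = max(L[1]=9, C[0]=5) = 9
step 2 = dur = max(L[2]=2, C[1]=4) = 4
step 3 = dur = max(L[3]=4, C[2]=3) = 4
step 4 = dur = max(L[4]=5, C[3]=7) = 7
step 5 = dur = max(L[5]=3, C[4]=6) = 6
step 6 = dur = max(L[6]=9, C[5]=2) = 9
step 7 = dur = max(L[7]=3, C[6]=?) = C[6]  (unknown; binding)
step 8 = dur = C[7]=2 = 2
sum of known step durations = 44
dur[7] = total - known = 50 - 44 = 6
C[6] is the binding max in step 7, so C[6] = dur[7] = 6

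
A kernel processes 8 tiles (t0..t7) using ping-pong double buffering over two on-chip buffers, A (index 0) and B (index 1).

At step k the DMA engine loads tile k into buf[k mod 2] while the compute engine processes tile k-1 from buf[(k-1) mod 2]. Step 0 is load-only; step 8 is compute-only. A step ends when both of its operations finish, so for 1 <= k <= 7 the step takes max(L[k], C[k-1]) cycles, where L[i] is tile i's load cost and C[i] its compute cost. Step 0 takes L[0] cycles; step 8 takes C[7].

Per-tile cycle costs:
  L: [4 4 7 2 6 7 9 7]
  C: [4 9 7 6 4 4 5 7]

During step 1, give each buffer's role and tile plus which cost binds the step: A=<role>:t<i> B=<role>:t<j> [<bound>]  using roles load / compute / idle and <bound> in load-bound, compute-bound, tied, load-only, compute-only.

step 1: A=compute:t0 B=load:t1 [tied]

step 0: L[0]=4 → dur=4, Σ=4 | A=load:t0 B=idle [load-only]
step 1: L[1]=4 C[0]=4 → dur=4, Σ=8 | A=compute:t0 B=load:t1 [tied]
step 2: L[2]=7 C[1]=9 → dur=9, Σ=17 | A=load:t2 B=compute:t1 [compute-bound]
step 3: L[3]=2 C[2]=7 → dur=7, Σ=24 | A=compute:t2 B=load:t3 [compute-bound]
step 4: L[4]=6 C[3]=6 → dur=6, Σ=30 | A=load:t4 B=compute:t3 [tied]
step 5: L[5]=7 C[4]=4 → dur=7, Σ=37 | A=compute:t4 B=load:t5 [load-bound]
step 6: L[6]=9 C[5]=4 → dur=9, Σ=46 | A=load:t6 B=compute:t5 [load-bound]
step 7: L[7]=7 C[6]=5 → dur=7, Σ=53 | A=compute:t6 B=load:t7 [load-bound]
step 8: C[7]=7 → dur=7, Σ=60 | A=idle B=compute:t7 [compute-only]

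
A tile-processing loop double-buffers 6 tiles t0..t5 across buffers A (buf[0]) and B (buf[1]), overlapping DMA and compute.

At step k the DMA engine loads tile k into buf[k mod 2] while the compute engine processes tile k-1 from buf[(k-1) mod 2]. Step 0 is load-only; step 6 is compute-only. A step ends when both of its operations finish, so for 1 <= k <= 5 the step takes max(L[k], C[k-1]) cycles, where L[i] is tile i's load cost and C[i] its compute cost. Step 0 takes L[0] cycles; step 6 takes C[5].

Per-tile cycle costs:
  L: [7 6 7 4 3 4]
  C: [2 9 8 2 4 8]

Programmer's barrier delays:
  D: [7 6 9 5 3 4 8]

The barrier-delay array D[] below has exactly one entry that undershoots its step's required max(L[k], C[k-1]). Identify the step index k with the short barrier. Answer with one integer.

hazard at step 3

step 0: need L[0]=7 = 7; D[0]=7 ok
step 1: need max(L[1]=6,C[0]=2) = 6; D[1]=6 ok
step 2: need max(L[2]=7,C[1]=9) = 9; D[2]=9 ok
step 3: need max(L[3]=4,C[2]=8) = 8; D[3]=5 SHORT
step 4: need max(L[4]=3,C[3]=2) = 3; D[4]=3 ok
step 5: need max(L[5]=4,C[4]=4) = 4; D[5]=4 ok
step 6: need C[5]=8 = 8; D[6]=8 ok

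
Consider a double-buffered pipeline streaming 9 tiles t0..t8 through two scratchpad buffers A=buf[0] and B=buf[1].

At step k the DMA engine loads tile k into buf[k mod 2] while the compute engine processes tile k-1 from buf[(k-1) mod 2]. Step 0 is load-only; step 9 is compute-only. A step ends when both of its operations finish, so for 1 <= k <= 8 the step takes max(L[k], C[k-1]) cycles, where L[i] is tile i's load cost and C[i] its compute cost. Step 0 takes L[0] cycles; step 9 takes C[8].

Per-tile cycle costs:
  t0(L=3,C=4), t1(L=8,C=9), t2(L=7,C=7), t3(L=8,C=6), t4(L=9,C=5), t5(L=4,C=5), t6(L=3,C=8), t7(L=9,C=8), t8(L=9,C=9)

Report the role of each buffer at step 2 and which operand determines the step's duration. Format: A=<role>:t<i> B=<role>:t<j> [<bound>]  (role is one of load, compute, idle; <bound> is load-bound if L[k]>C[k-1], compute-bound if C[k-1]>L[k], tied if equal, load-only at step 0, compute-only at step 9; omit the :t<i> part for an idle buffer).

step 2: A=load:t2 B=compute:t1 [compute-bound]

  0. 3=3c; end=3; A:t0 B:-
  1. max(8,4)=8c; end=11; A:t0 B:t1
  2. max(7,9)=9c; end=20; A:t2 B:t1
  3. max(8,7)=8c; end=28; A:t2 B:t3
  4. max(9,6)=9c; end=37; A:t4 B:t3
  5. max(4,5)=5c; end=42; A:t4 B:t5
  6. max(3,5)=5c; end=47; A:t6 B:t5
  7. max(9,8)=9c; end=56; A:t6 B:t7
  8. max(9,8)=9c; end=65; A:t8 B:t7
  9. 9=9c; end=74; A:t8 B:t7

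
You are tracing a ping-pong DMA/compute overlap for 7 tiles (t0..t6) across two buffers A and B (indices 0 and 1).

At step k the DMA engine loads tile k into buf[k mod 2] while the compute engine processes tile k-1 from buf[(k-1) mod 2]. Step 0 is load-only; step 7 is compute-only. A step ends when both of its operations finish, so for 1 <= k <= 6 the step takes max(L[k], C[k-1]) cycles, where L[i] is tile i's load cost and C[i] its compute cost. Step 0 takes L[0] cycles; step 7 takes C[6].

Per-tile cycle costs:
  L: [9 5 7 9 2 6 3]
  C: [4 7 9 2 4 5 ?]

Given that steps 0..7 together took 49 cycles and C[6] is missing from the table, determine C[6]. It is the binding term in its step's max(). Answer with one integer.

C[6] = 6

step 0 = dur = L[0]=9 = 9
step 1 = dur = max(L[1]=5, C[0]=4) = 5
step 2 = dur = max(L[2]=7, C[1]=7) = 7
step 3 = dur = max(L[3]=9, C[2]=9) = 9
step 4 = dur = max(L[4]=2, C[3]=2) = 2
step 5 = dur = max(L[5]=6, C[4]=4) = 6
step 6 = dur = max(L[6]=3, C[5]=5) = 5
step 7 = dur = C[6]=? = C[6]  (unknown; binding)
sum of known step durations = 43
dur[7] = total - known = 49 - 43 = 6
C[6] is the binding max in step 7, so C[6] = dur[7] = 6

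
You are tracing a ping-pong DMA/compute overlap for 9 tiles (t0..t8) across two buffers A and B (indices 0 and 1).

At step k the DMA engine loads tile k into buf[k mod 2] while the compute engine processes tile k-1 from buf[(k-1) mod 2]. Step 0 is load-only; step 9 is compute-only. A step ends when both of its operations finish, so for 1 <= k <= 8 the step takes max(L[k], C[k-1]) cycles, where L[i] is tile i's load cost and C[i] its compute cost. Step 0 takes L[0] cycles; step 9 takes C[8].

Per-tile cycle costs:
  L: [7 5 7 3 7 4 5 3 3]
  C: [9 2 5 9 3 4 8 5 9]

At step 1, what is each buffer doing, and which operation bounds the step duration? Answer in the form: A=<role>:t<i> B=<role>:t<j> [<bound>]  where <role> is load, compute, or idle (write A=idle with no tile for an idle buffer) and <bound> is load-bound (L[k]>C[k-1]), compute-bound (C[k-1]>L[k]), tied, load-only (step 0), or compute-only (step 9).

[0] DMA t0→A (7c) ∥ CU idle ⇒ 7c, clock 7
[1] DMA t1→B (5c) ∥ CU A:t0 (9c) ⇒ 9c, clock 16
[2] DMA t2→A (7c) ∥ CU B:t1 (2c) ⇒ 7c, clock 23
[3] DMA t3→B (3c) ∥ CU A:t2 (5c) ⇒ 5c, clock 28
[4] DMA t4→A (7c) ∥ CU B:t3 (9c) ⇒ 9c, clock 37
[5] DMA t5→B (4c) ∥ CU A:t4 (3c) ⇒ 4c, clock 41
[6] DMA t6→A (5c) ∥ CU B:t5 (4c) ⇒ 5c, clock 46
[7] DMA t7→B (3c) ∥ CU A:t6 (8c) ⇒ 8c, clock 54
[8] DMA t8→A (3c) ∥ CU B:t7 (5c) ⇒ 5c, clock 59
[9] DMA idle ∥ CU A:t8 (9c) ⇒ 9c, clock 68

step 1: A=compute:t0 B=load:t1 [compute-bound]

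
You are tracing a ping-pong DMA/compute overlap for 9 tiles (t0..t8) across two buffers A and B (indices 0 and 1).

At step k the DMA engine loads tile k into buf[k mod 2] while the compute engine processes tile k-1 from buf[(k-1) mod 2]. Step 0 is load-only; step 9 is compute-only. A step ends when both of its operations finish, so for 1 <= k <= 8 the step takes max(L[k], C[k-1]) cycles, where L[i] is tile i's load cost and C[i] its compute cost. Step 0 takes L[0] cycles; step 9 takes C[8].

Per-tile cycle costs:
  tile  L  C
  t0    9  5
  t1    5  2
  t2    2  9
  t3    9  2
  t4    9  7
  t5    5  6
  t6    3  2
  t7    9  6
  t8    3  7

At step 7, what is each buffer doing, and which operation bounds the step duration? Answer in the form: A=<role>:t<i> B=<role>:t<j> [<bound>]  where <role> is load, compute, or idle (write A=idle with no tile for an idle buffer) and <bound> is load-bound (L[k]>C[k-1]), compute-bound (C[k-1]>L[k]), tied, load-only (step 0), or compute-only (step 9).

step 7: A=compute:t6 B=load:t7 [load-bound]

[0] DMA t0→A (9c) ∥ CU idle ⇒ 9c, clock 9
[1] DMA t1→B (5c) ∥ CU A:t0 (5c) ⇒ 5c, clock 14
[2] DMA t2→A (2c) ∥ CU B:t1 (2c) ⇒ 2c, clock 16
[3] DMA t3→B (9c) ∥ CU A:t2 (9c) ⇒ 9c, clock 25
[4] DMA t4→A (9c) ∥ CU B:t3 (2c) ⇒ 9c, clock 34
[5] DMA t5→B (5c) ∥ CU A:t4 (7c) ⇒ 7c, clock 41
[6] DMA t6→A (3c) ∥ CU B:t5 (6c) ⇒ 6c, clock 47
[7] DMA t7→B (9c) ∥ CU A:t6 (2c) ⇒ 9c, clock 56
[8] DMA t8→A (3c) ∥ CU B:t7 (6c) ⇒ 6c, clock 62
[9] DMA idle ∥ CU A:t8 (7c) ⇒ 7c, clock 69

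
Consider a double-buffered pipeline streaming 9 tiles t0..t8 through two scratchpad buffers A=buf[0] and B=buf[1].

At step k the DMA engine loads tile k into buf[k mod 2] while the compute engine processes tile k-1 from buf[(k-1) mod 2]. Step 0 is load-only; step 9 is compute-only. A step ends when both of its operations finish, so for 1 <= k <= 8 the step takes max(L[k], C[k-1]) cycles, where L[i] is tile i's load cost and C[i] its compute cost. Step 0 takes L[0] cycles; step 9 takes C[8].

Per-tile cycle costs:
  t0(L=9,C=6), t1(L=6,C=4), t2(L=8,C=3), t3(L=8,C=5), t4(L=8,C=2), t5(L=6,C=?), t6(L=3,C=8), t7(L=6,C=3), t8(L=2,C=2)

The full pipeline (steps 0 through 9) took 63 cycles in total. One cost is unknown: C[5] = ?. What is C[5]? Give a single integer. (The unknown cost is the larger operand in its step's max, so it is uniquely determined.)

C[5] = 5

step 0 → dur = L[0]=9 = 9
step 1 → dur = max(L[1]=6, C[0]=6) = 6
step 2 → dur = max(L[2]=8, C[1]=4) = 8
step 3 → dur = max(L[3]=8, C[2]=3) = 8
step 4 → dur = max(L[4]=8, C[3]=5) = 8
step 5 → dur = max(L[5]=6, C[4]=2) = 6
step 6 → dur = max(L[6]=3, C[5]=?) = C[5]  (unknown; binding)
step 7 → dur = max(L[7]=6, C[6]=8) = 8
step 8 → dur = max(L[8]=2, C[7]=3) = 3
step 9 → dur = C[8]=2 = 2
sum of known step durations = 58
dur[6] = total - known = 63 - 58 = 5
C[5] is the binding max in step 6, so C[5] = dur[6] = 5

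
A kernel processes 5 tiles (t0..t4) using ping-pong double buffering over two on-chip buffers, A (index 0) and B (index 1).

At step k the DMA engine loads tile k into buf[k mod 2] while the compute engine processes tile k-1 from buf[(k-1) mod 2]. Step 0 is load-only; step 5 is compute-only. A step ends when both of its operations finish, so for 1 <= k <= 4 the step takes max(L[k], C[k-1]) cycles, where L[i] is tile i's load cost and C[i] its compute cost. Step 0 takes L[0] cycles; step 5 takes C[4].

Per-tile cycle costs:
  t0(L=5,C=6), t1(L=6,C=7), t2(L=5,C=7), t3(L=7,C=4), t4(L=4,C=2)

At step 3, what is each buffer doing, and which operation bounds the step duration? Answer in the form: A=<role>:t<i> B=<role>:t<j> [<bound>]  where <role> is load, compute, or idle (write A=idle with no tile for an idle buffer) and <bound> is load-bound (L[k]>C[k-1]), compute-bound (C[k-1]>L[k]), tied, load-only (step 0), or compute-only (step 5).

step 3: A=compute:t2 B=load:t3 [tied]

  0. 5=5c; end=5; A:t0 B:-
  1. max(6,6)=6c; end=11; A:t0 B:t1
  2. max(5,7)=7c; end=18; A:t2 B:t1
  3. max(7,7)=7c; end=25; A:t2 B:t3
  4. max(4,4)=4c; end=29; A:t4 B:t3
  5. 2=2c; end=31; A:t4 B:t3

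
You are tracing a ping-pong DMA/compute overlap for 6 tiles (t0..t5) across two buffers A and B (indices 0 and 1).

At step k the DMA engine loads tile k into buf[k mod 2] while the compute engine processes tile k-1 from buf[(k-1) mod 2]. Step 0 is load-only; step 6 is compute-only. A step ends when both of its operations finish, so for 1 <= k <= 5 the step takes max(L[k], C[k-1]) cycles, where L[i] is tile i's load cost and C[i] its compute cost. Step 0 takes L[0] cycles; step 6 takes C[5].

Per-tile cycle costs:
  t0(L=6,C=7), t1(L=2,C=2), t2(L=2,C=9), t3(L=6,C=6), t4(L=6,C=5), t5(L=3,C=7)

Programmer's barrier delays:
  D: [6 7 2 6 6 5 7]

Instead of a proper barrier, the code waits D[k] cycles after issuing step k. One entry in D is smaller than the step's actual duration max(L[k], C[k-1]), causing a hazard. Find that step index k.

k=0 barrier L[0]=6→6c, D[0]=6 ok
k=1 barrier max(L[1]=2,C[0]=7)→7c, D[1]=7 ok
k=2 barrier max(L[2]=2,C[1]=2)→2c, D[2]=2 ok
k=3 barrier max(L[3]=6,C[2]=9)→9c, D[3]=6 SHORT
k=4 barrier max(L[4]=6,C[3]=6)→6c, D[4]=6 ok
k=5 barrier max(L[5]=3,C[4]=5)→5c, D[5]=5 ok
k=6 barrier C[5]=7→7c, D[6]=7 ok

hazard at step 3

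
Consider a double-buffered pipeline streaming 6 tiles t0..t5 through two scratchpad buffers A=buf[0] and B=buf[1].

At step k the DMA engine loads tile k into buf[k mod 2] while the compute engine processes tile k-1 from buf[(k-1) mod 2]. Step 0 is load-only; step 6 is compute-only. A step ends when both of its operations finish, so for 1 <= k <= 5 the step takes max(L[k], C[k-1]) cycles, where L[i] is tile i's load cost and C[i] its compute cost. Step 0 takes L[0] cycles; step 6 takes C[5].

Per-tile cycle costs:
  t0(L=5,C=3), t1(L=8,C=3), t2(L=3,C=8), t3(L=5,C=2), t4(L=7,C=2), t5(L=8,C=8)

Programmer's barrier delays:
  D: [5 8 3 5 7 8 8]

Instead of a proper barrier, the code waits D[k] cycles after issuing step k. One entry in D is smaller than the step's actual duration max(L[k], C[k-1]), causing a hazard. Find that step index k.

[0] required=L[0]=5=5 vs D=5 ok
[1] required=max(L[1]=8,C[0]=3)=8 vs D=8 ok
[2] required=max(L[2]=3,C[1]=3)=3 vs D=3 ok
[3] required=max(L[3]=5,C[2]=8)=8 vs D=5 SHORT
[4] required=max(L[4]=7,C[3]=2)=7 vs D=7 ok
[5] required=max(L[5]=8,C[4]=2)=8 vs D=8 ok
[6] required=C[5]=8=8 vs D=8 ok

hazard at step 3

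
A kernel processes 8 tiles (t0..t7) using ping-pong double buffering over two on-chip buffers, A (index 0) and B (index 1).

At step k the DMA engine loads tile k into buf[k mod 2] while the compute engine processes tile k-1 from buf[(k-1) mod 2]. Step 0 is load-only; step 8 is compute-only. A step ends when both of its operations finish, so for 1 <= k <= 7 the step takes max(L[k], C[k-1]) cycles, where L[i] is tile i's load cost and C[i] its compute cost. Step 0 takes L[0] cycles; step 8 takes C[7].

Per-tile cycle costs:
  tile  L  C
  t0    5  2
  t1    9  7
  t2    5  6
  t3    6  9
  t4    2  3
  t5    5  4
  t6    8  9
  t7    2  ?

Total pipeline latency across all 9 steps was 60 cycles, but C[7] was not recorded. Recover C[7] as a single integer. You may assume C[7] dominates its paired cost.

step 0 | dur = L[0]=5 = 5
step 1 | dur = max(L[1]=9, C[0]=2) = 9
step 2 | dur = max(L[2]=5, C[1]=7) = 7
step 3 | dur = max(L[3]=6, C[2]=6) = 6
step 4 | dur = max(L[4]=2, C[3]=9) = 9
step 5 | dur = max(L[5]=5, C[4]=3) = 5
step 6 | dur = max(L[6]=8, C[5]=4) = 8
step 7 | dur = max(L[7]=2, C[6]=9) = 9
step 8 | dur = C[7]=? = C[7]  (unknown; binding)
sum of known step durations = 58
dur[8] = total - known = 60 - 58 = 2
C[7] is the binding max in step 8, so C[7] = dur[8] = 2

C[7] = 2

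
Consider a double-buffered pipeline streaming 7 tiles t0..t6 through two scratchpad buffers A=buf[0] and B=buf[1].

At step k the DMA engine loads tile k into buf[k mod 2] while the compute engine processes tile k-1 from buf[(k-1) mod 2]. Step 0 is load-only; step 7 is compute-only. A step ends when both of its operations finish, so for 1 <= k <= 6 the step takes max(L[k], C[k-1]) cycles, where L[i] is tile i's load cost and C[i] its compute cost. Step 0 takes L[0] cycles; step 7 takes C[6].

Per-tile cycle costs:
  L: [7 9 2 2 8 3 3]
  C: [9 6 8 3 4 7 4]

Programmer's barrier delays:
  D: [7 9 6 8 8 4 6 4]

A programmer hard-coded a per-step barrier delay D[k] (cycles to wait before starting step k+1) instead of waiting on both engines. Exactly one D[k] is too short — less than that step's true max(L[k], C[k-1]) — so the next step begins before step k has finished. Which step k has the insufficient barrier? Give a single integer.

hazard at step 6

step 0: need L[0]=7 = 7; D[0]=7 ok
step 1: need max(L[1]=9,C[0]=9) = 9; D[1]=9 ok
step 2: need max(L[2]=2,C[1]=6) = 6; D[2]=6 ok
step 3: need max(L[3]=2,C[2]=8) = 8; D[3]=8 ok
step 4: need max(L[4]=8,C[3]=3) = 8; D[4]=8 ok
step 5: need max(L[5]=3,C[4]=4) = 4; D[5]=4 ok
step 6: need max(L[6]=3,C[5]=7) = 7; D[6]=6 SHORT
step 7: need C[6]=4 = 4; D[7]=4 ok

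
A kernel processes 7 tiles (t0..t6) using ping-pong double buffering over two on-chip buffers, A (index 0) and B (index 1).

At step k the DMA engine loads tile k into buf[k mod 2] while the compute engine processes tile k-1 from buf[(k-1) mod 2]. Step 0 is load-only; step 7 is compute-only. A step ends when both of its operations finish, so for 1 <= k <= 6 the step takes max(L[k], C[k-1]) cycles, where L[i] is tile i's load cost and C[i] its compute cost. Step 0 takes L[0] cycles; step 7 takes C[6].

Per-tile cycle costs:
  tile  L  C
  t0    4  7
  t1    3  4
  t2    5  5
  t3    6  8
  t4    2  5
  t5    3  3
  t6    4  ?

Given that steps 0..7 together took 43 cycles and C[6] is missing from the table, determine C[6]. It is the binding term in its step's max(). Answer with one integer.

step 0 | dur = L[0]=4 = 4
step 1 | dur = max(L[1]=3, C[0]=7) = 7
step 2 | dur = max(L[2]=5, C[1]=4) = 5
step 3 | dur = max(L[3]=6, C[2]=5) = 6
step 4 | dur = max(L[4]=2, C[3]=8) = 8
step 5 | dur = max(L[5]=3, C[4]=5) = 5
step 6 | dur = max(L[6]=4, C[5]=3) = 4
step 7 | dur = C[6]=? = C[6]  (unknown; binding)
sum of known step durations = 39
dur[7] = total - known = 43 - 39 = 4
C[6] is the binding max in step 7, so C[6] = dur[7] = 4

C[6] = 4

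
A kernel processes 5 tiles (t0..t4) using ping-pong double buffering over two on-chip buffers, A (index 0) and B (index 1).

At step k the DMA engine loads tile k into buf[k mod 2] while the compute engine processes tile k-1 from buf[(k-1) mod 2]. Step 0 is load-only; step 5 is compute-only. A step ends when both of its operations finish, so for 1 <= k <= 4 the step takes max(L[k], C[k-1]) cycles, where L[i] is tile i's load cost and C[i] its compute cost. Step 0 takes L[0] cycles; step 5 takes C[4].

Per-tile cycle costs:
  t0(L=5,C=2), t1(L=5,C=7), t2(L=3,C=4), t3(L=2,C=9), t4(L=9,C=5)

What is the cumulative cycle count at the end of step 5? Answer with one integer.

  0. 5=5c; end=5; A:t0 B:-
  1. max(5,2)=5c; end=10; A:t0 B:t1
  2. max(3,7)=7c; end=17; A:t2 B:t1
  3. max(2,4)=4c; end=21; A:t2 B:t3
  4. max(9,9)=9c; end=30; A:t4 B:t3
  5. 5=5c; end=35; A:t4 B:t3

end_cycle[5] = 35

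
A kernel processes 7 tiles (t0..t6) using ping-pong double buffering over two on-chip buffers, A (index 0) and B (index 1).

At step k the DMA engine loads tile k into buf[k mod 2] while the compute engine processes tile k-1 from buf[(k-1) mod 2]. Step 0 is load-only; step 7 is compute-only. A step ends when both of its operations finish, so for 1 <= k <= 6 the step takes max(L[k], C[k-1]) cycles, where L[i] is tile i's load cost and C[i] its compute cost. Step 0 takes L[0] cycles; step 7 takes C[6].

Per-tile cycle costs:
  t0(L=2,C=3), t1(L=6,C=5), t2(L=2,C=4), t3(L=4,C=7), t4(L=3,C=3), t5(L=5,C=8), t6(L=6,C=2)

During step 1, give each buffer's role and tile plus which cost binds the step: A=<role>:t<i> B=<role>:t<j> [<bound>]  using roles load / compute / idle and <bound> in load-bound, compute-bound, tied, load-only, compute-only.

[0] DMA t0→A (2c) ∥ CU idle ⇒ 2c, clock 2
[1] DMA t1→B (6c) ∥ CU A:t0 (3c) ⇒ 6c, clock 8
[2] DMA t2→A (2c) ∥ CU B:t1 (5c) ⇒ 5c, clock 13
[3] DMA t3→B (4c) ∥ CU A:t2 (4c) ⇒ 4c, clock 17
[4] DMA t4→A (3c) ∥ CU B:t3 (7c) ⇒ 7c, clock 24
[5] DMA t5→B (5c) ∥ CU A:t4 (3c) ⇒ 5c, clock 29
[6] DMA t6→A (6c) ∥ CU B:t5 (8c) ⇒ 8c, clock 37
[7] DMA idle ∥ CU A:t6 (2c) ⇒ 2c, clock 39

step 1: A=compute:t0 B=load:t1 [load-bound]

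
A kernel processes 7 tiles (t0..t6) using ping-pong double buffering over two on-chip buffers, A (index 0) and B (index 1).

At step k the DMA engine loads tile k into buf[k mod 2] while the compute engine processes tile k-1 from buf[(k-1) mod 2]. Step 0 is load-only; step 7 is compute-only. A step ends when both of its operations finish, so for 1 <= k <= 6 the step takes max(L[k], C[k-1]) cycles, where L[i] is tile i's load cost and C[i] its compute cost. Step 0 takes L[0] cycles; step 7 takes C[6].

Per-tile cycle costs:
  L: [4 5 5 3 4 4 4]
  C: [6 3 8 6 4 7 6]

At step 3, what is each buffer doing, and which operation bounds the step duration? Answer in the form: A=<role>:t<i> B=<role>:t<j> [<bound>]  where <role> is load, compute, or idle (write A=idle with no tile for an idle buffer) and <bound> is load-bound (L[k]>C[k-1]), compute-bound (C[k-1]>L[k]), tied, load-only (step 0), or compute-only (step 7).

k=0 load=t0/4c comp=- wait=4 total=4
k=1 load=t1/5c comp=t0/6c wait=6 total=10
k=2 load=t2/5c comp=t1/3c wait=5 total=15
k=3 load=t3/3c comp=t2/8c wait=8 total=23
k=4 load=t4/4c comp=t3/6c wait=6 total=29
k=5 load=t5/4c comp=t4/4c wait=4 total=33
k=6 load=t6/4c comp=t5/7c wait=7 total=40
k=7 load=- comp=t6/6c wait=6 total=46

step 3: A=compute:t2 B=load:t3 [compute-bound]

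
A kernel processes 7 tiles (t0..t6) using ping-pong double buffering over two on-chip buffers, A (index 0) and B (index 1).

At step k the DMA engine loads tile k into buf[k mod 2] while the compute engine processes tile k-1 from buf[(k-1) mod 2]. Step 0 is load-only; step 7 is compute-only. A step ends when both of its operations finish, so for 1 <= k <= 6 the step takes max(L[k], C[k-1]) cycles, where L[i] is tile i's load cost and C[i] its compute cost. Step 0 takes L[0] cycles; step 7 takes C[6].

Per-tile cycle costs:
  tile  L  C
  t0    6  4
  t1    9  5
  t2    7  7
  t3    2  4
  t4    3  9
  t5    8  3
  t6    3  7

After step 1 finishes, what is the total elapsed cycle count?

end_cycle[1] = 15

k=0 load=t0/6c comp=- wait=6 total=6
k=1 load=t1/9c comp=t0/4c wait=9 total=15
k=2 load=t2/7c comp=t1/5c wait=7 total=22
k=3 load=t3/2c comp=t2/7c wait=7 total=29
k=4 load=t4/3c comp=t3/4c wait=4 total=33
k=5 load=t5/8c comp=t4/9c wait=9 total=42
k=6 load=t6/3c comp=t5/3c wait=3 total=45
k=7 load=- comp=t6/7c wait=7 total=52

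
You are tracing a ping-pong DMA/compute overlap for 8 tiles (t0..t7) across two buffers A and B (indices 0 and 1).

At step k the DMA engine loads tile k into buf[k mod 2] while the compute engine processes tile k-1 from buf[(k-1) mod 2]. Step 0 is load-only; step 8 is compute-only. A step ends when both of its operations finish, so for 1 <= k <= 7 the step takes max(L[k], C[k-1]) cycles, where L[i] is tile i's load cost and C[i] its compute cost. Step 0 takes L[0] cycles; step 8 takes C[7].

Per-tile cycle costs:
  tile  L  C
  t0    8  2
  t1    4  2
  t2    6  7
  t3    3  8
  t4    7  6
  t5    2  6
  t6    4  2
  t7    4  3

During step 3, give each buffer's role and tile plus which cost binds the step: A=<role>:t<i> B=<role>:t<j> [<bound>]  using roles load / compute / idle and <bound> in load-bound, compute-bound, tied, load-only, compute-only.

step 3: A=compute:t2 B=load:t3 [compute-bound]

  0. 8=8c; end=8; A:t0 B:-
  1. max(4,2)=4c; end=12; A:t0 B:t1
  2. max(6,2)=6c; end=18; A:t2 B:t1
  3. max(3,7)=7c; end=25; A:t2 B:t3
  4. max(7,8)=8c; end=33; A:t4 B:t3
  5. max(2,6)=6c; end=39; A:t4 B:t5
  6. max(4,6)=6c; end=45; A:t6 B:t5
  7. max(4,2)=4c; end=49; A:t6 B:t7
  8. 3=3c; end=52; A:t6 B:t7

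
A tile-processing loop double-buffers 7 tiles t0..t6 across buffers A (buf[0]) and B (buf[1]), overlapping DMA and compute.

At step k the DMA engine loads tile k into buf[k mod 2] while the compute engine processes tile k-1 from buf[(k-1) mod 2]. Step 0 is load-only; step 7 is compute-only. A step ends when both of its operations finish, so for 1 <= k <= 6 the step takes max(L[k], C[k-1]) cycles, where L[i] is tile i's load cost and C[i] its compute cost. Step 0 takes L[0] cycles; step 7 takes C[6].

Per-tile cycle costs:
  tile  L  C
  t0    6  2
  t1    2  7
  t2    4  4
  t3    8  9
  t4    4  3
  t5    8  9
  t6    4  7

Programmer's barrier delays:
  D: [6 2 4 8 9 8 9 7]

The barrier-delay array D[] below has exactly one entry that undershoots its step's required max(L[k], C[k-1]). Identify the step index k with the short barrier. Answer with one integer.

hazard at step 2

step 0: need L[0]=6 = 6; D[0]=6 ok
step 1: need max(L[1]=2,C[0]=2) = 2; D[1]=2 ok
step 2: need max(L[2]=4,C[1]=7) = 7; D[2]=4 SHORT
step 3: need max(L[3]=8,C[2]=4) = 8; D[3]=8 ok
step 4: need max(L[4]=4,C[3]=9) = 9; D[4]=9 ok
step 5: need max(L[5]=8,C[4]=3) = 8; D[5]=8 ok
step 6: need max(L[6]=4,C[5]=9) = 9; D[6]=9 ok
step 7: need C[6]=7 = 7; D[7]=7 ok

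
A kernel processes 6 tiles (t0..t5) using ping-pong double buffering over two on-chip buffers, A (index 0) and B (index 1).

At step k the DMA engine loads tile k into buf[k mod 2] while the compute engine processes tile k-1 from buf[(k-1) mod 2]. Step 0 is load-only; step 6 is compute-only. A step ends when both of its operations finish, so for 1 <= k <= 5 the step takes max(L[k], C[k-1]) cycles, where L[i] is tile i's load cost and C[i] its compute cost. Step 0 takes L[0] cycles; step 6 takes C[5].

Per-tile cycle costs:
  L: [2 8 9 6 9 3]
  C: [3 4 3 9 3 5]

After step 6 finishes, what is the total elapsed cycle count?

end_cycle[6] = 42

k=0 load=t0/2c comp=- wait=2 total=2
k=1 load=t1/8c comp=t0/3c wait=8 total=10
k=2 load=t2/9c comp=t1/4c wait=9 total=19
k=3 load=t3/6c comp=t2/3c wait=6 total=25
k=4 load=t4/9c comp=t3/9c wait=9 total=34
k=5 load=t5/3c comp=t4/3c wait=3 total=37
k=6 load=- comp=t5/5c wait=5 total=42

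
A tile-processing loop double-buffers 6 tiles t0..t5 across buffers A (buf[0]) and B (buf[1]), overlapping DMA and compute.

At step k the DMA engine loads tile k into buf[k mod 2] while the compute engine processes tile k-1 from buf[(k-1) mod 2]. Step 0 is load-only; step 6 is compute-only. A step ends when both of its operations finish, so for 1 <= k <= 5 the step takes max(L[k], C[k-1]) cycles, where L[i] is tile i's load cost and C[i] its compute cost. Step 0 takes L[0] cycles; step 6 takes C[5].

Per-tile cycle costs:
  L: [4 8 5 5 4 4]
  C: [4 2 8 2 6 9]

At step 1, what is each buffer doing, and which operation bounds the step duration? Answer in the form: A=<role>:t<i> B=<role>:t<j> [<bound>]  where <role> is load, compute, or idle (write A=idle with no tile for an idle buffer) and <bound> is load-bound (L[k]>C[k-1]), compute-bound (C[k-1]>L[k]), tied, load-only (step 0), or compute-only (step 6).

step 1: A=compute:t0 B=load:t1 [load-bound]

k=0 load=t0/4c comp=- wait=4 total=4
k=1 load=t1/8c comp=t0/4c wait=8 total=12
k=2 load=t2/5c comp=t1/2c wait=5 total=17
k=3 load=t3/5c comp=t2/8c wait=8 total=25
k=4 load=t4/4c comp=t3/2c wait=4 total=29
k=5 load=t5/4c comp=t4/6c wait=6 total=35
k=6 load=- comp=t5/9c wait=9 total=44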